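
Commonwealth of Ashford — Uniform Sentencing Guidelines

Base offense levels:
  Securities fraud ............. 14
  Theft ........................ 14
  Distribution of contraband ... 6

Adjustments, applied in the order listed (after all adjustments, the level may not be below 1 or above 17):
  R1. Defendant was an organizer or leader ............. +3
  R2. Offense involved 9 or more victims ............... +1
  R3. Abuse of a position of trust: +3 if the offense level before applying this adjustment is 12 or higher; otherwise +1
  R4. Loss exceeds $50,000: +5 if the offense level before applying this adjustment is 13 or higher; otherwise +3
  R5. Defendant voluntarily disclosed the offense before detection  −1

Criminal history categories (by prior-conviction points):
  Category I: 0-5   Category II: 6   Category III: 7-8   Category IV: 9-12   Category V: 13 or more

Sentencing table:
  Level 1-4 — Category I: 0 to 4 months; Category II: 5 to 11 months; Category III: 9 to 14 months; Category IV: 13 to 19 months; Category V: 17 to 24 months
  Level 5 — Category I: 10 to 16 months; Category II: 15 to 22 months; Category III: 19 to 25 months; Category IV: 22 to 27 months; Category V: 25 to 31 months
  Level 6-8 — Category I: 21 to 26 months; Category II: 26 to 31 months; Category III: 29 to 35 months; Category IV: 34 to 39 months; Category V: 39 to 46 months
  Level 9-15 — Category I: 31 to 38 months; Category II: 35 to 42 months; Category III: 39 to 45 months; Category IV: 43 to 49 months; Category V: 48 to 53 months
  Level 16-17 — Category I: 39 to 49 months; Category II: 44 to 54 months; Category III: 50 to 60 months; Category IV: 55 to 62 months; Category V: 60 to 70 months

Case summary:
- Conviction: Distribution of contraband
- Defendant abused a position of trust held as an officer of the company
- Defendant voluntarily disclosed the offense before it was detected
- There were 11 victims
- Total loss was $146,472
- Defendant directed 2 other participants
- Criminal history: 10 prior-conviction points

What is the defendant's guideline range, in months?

43-49 months

Base offense level for distribution of contraband: 6.
R1 applies: 6 + 3 = 9.
R2 applies: 9 + 1 = 10.
R3 applies (level before this adjustment is 10 < 12, so +1): 10 + 1 = 11.
R4 applies (level before this adjustment is 11 < 13, so +3): 11 + 3 = 14.
R5 applies: 14 − 1 = 13.
Final offense level: 13.
Criminal history: 10 prior points → Category IV (9-12).
Level 13 falls in the 9-15 band.
Grid: Level 9-15 × Category IV = 43-49 months.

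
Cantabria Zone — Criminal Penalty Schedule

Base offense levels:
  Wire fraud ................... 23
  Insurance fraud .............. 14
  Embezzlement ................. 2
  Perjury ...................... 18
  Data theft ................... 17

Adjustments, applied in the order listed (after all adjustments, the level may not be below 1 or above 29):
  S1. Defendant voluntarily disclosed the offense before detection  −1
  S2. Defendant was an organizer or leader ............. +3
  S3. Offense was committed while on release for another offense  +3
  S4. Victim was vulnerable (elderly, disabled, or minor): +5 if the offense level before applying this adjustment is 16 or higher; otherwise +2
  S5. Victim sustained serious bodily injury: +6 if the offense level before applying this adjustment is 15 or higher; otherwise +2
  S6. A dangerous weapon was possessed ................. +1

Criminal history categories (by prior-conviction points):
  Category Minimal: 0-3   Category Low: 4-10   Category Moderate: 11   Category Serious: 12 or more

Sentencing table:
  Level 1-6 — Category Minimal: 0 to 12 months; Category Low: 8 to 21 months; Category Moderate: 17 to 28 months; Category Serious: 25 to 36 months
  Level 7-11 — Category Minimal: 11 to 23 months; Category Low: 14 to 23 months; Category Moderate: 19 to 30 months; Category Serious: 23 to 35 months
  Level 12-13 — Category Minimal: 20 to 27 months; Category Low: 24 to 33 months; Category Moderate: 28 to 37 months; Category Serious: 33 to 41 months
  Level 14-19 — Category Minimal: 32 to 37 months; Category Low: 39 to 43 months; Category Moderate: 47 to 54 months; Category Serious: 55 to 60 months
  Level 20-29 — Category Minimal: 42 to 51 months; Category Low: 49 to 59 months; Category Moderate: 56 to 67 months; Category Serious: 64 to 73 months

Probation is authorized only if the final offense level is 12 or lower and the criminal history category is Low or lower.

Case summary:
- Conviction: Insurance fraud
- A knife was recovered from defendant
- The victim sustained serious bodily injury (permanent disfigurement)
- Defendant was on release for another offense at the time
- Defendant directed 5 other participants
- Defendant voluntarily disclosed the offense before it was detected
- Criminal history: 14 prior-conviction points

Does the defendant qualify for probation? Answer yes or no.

Base offense level for insurance fraud: 14.
S1 applies: 14 − 1 = 13.
S2 applies: 13 + 3 = 16.
S3 applies: 16 + 3 = 19.
S5 applies (level before this adjustment is 19 ≥ 15, so +6): 19 + 6 = 25.
S6 applies: 25 + 1 = 26.
Final offense level: 26.
Criminal history: 14 prior points → Category Serious (12+).
Level 26 falls in the 20-29 band.
Grid: Level 20-29 × Category Serious = 64-73 months.
Probation check: level 26 > 12 and category Serious > Low → not eligible.

No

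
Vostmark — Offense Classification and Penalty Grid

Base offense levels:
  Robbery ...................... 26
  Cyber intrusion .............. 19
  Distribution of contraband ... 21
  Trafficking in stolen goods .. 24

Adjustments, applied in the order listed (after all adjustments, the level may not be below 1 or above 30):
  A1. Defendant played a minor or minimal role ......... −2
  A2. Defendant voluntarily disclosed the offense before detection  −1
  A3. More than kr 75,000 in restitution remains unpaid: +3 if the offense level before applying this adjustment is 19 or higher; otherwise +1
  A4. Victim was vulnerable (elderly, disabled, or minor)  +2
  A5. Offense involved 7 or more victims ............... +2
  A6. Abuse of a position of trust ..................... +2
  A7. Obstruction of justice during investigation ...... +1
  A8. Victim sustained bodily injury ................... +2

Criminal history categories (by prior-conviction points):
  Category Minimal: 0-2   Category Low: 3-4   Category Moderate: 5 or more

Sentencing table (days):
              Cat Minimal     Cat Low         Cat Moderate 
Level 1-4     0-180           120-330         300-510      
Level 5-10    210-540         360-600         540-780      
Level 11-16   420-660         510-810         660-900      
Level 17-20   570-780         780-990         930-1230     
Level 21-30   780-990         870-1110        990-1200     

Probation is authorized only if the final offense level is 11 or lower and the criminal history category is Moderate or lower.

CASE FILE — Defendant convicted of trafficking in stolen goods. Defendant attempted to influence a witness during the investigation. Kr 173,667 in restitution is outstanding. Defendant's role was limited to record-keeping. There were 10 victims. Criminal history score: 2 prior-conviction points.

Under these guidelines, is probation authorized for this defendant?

No

Base offense level for trafficking in stolen goods: 24.
A1 applies: 24 − 2 = 22.
A2 does not apply.
A3 applies (level before this adjustment is 22 ≥ 19, so +3): 22 + 3 = 25.
A5 applies: 25 + 2 = 27.
A6 does not apply.
A7 applies: 27 + 1 = 28.
A8 does not apply.
Final offense level: 28.
Criminal history: 2 prior points → Category Minimal (0-2).
Level 28 falls in the 21-30 band.
Grid: Level 21-30 × Category Minimal = 780-990 days.
Probation check: level 28 > 11 and category Minimal ≤ Moderate → not eligible.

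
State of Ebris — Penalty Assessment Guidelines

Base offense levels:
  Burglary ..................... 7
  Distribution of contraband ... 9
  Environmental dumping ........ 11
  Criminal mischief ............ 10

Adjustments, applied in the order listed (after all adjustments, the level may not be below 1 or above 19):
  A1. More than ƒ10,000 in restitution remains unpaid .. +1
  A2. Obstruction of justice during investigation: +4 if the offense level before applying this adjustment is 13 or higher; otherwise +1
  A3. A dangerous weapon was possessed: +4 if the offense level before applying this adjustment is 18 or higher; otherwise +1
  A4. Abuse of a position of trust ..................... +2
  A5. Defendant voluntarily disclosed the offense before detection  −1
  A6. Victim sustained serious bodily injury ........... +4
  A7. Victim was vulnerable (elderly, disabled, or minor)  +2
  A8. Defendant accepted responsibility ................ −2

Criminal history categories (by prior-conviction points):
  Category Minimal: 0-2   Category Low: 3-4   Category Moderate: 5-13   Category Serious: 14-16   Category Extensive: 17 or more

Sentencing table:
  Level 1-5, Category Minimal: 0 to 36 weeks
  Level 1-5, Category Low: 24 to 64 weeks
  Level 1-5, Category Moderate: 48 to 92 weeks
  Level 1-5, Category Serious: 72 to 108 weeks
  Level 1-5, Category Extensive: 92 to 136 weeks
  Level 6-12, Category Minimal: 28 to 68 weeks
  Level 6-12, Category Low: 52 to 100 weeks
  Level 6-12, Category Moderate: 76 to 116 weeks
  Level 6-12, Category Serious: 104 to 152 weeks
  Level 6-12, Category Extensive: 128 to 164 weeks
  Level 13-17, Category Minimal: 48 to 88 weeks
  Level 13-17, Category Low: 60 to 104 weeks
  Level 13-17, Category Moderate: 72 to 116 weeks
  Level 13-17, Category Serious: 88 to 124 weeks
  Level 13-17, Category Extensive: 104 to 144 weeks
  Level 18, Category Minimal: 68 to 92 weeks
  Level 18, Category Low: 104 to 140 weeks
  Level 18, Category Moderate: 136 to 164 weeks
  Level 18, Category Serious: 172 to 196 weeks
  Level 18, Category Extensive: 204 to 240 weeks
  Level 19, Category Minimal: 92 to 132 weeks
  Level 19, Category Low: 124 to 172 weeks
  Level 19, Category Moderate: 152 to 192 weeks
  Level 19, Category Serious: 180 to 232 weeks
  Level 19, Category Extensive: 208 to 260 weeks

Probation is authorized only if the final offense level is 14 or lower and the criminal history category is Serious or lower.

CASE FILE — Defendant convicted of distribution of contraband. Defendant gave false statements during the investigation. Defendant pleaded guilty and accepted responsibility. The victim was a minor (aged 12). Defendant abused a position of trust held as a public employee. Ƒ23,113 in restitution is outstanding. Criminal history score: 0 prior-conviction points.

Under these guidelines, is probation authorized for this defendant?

Yes

Base offense level for distribution of contraband: 9.
A1 applies: 9 + 1 = 10.
A2 applies (level before this adjustment is 10 < 13, so +1): 10 + 1 = 11.
A3 does not apply.
A4 applies: 11 + 2 = 13.
A5 does not apply.
A7 applies: 13 + 2 = 15.
A8 applies: 15 − 2 = 13.
Final offense level: 13.
Criminal history: 0 prior points → Category Minimal (0-2).
Level 13 falls in the 13-17 band.
Grid: Level 13-17 × Category Minimal = 48-88 weeks.
Probation check: level 13 ≤ 14 and category Minimal ≤ Serious → eligible.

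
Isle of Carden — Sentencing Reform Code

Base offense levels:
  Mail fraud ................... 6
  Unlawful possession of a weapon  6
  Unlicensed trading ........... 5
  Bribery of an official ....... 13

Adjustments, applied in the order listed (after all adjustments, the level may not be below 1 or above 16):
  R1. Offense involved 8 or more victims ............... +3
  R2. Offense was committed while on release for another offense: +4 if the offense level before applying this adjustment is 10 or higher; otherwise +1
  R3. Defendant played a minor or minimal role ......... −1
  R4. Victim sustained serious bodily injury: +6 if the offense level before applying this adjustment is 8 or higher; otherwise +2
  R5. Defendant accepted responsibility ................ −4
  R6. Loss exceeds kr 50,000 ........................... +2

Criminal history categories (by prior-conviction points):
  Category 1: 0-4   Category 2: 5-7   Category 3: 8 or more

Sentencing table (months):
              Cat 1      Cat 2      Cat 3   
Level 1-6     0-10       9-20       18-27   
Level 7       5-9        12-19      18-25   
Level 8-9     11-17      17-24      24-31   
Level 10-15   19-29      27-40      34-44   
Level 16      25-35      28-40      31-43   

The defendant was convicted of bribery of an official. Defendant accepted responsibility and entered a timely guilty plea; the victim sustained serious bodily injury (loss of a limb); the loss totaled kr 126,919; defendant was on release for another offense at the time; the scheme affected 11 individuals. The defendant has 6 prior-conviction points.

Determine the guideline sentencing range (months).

Base offense level for bribery of an official: 13.
R1 applies: 13 + 3 = 16.
R2 applies (level before this adjustment is 16 ≥ 10, so +4): 16 + 4 = 20.
R4 applies (level before this adjustment is 20 ≥ 8, so +6): 20 + 6 = 26.
R5 applies: 26 − 4 = 22.
R6 applies: 22 + 2 = 24.
Level 24 exceeds the maximum of 16; capped at 16.
Final offense level: 16.
Criminal history: 6 prior points → Category 2 (5-7).
Level 16 falls in the 16 band.
Grid: Level 16 × Category 2 = 28-40 months.

28-40 months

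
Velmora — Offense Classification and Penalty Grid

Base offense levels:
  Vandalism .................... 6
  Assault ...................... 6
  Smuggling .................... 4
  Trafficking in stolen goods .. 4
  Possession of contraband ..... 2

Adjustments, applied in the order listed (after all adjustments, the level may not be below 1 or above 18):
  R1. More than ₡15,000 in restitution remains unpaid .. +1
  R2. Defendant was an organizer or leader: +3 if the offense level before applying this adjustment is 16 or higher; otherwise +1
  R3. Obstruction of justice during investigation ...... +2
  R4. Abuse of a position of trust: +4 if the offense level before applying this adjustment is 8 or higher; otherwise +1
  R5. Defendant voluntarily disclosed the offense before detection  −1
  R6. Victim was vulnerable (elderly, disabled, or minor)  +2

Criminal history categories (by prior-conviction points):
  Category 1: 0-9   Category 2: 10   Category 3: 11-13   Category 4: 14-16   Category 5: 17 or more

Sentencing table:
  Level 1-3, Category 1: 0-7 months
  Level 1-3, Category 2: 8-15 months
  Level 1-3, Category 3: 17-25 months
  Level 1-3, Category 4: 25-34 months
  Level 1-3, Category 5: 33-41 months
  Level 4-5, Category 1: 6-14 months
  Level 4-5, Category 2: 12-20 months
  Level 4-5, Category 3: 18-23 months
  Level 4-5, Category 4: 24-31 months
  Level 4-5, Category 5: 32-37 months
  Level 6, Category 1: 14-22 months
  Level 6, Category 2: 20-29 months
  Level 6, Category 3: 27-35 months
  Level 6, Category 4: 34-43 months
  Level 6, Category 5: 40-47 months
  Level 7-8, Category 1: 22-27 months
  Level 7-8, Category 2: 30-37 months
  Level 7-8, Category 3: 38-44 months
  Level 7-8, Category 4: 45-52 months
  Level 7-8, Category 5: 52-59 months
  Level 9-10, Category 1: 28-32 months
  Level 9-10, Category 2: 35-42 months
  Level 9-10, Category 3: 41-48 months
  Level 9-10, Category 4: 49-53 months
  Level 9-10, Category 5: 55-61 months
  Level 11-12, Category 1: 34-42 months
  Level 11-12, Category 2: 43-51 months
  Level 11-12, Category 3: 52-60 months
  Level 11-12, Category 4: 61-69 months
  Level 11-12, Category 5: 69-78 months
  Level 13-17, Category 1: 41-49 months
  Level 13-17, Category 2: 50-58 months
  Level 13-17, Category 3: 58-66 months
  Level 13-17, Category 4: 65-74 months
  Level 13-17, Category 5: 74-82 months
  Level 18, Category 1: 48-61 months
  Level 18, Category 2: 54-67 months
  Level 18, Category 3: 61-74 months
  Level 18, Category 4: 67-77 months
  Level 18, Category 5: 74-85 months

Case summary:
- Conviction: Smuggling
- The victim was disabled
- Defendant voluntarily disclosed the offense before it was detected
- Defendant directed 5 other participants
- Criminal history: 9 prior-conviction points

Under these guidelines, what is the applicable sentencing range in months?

14-22 months

Base offense level for smuggling: 4.
R2 applies (level before this adjustment is 4 < 16, so +1): 4 + 1 = 5.
R4 does not apply.
R5 applies: 5 − 1 = 4.
R6 applies: 4 + 2 = 6.
Final offense level: 6.
Criminal history: 9 prior points → Category 1 (0-9).
Level 6 falls in the 6 band.
Grid: Level 6 × Category 1 = 14-22 months.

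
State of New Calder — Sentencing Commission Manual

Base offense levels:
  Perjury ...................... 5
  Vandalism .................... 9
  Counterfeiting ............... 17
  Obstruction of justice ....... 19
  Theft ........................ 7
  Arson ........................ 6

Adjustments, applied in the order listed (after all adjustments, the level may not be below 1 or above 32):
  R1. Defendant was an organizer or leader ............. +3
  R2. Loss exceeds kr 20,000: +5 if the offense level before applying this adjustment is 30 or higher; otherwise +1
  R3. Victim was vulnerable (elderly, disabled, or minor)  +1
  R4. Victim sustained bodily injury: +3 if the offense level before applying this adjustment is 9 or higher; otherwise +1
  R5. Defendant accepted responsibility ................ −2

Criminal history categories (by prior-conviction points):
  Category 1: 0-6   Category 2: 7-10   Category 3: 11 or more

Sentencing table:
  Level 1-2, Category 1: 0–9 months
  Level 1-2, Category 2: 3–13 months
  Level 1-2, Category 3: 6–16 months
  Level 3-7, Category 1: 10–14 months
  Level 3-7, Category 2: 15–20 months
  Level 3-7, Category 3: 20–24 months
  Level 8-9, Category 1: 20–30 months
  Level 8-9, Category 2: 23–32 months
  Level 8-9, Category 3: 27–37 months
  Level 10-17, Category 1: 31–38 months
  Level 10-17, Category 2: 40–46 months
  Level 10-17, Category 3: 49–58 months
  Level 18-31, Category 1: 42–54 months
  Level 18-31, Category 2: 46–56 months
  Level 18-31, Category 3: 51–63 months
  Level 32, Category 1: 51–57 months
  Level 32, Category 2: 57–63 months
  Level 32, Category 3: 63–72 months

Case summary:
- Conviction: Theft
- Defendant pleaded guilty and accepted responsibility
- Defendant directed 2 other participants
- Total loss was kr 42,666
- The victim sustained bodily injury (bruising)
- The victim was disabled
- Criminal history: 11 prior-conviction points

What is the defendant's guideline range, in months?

Base offense level for theft: 7.
R1 applies: 7 + 3 = 10.
R2 applies (level before this adjustment is 10 < 30, so +1): 10 + 1 = 11.
R3 applies: 11 + 1 = 12.
R4 applies (level before this adjustment is 12 ≥ 9, so +3): 12 + 3 = 15.
R5 applies: 15 − 2 = 13.
Final offense level: 13.
Criminal history: 11 prior points → Category 3 (11+).
Level 13 falls in the 10-17 band.
Grid: Level 10-17 × Category 3 = 49-58 months.

49-58 months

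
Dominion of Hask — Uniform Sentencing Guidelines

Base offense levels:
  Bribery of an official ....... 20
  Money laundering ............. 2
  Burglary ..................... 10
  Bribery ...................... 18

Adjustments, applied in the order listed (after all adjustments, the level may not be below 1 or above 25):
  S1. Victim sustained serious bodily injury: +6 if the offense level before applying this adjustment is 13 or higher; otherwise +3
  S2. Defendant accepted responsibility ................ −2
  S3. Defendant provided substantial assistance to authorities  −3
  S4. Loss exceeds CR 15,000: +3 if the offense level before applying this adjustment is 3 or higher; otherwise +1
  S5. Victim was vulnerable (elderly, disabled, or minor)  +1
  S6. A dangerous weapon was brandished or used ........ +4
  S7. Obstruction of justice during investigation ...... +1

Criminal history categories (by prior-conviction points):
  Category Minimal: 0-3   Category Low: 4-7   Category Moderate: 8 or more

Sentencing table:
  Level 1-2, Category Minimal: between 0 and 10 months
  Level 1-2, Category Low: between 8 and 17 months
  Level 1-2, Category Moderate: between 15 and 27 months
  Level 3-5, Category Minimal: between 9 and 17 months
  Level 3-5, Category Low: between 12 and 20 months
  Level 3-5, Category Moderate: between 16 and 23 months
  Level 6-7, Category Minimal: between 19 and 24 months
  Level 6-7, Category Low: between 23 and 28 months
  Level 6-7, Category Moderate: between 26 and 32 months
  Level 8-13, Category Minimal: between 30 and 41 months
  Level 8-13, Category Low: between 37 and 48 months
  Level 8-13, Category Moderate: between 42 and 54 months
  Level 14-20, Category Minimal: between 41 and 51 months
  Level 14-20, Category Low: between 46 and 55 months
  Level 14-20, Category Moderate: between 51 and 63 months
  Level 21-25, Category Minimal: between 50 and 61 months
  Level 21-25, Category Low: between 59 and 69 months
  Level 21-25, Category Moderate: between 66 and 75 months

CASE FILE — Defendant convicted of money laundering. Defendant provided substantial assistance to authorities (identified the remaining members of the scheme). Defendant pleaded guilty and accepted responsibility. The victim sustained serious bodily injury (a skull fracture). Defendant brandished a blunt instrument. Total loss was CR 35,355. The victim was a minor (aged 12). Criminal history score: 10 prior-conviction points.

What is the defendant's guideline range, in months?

Base offense level for money laundering: 2.
S1 applies (level before this adjustment is 2 < 13, so +3): 2 + 3 = 5.
S2 applies: 5 − 2 = 3.
S3 applies: 3 − 3 = 0.
S4 applies (level before this adjustment is 0 < 3, so +1): 0 + 1 = 1.
S5 applies: 1 + 1 = 2.
S6 applies: 2 + 4 = 6.
Final offense level: 6.
Criminal history: 10 prior points → Category Moderate (8+).
Level 6 falls in the 6-7 band.
Grid: Level 6-7 × Category Moderate = 26-32 months.

26-32 months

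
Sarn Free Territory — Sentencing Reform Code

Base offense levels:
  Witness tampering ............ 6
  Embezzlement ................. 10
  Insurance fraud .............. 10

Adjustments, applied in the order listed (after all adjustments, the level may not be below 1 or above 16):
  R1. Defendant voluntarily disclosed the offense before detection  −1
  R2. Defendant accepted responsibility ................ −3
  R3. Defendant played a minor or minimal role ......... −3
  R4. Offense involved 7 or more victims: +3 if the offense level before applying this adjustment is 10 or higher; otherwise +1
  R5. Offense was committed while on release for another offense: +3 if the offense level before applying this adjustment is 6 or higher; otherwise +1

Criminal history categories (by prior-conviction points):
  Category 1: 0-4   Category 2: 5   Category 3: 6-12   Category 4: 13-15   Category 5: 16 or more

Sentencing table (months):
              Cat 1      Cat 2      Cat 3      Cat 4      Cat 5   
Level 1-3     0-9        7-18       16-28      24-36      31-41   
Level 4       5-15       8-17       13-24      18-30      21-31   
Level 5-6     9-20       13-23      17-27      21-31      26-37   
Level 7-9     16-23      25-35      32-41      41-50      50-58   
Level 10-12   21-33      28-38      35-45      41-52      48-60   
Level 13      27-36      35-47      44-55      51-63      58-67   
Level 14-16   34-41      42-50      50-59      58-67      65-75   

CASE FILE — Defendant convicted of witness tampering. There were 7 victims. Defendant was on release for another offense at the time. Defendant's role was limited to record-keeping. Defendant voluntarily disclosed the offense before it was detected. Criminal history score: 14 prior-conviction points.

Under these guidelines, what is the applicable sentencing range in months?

18-30 months

Base offense level for witness tampering: 6.
R1 applies: 6 − 1 = 5.
R2 does not apply.
R3 applies: 5 − 3 = 2.
R4 applies (level before this adjustment is 2 < 10, so +1): 2 + 1 = 3.
R5 applies (level before this adjustment is 3 < 6, so +1): 3 + 1 = 4.
Final offense level: 4.
Criminal history: 14 prior points → Category 4 (13-15).
Level 4 falls in the 4 band.
Grid: Level 4 × Category 4 = 18-30 months.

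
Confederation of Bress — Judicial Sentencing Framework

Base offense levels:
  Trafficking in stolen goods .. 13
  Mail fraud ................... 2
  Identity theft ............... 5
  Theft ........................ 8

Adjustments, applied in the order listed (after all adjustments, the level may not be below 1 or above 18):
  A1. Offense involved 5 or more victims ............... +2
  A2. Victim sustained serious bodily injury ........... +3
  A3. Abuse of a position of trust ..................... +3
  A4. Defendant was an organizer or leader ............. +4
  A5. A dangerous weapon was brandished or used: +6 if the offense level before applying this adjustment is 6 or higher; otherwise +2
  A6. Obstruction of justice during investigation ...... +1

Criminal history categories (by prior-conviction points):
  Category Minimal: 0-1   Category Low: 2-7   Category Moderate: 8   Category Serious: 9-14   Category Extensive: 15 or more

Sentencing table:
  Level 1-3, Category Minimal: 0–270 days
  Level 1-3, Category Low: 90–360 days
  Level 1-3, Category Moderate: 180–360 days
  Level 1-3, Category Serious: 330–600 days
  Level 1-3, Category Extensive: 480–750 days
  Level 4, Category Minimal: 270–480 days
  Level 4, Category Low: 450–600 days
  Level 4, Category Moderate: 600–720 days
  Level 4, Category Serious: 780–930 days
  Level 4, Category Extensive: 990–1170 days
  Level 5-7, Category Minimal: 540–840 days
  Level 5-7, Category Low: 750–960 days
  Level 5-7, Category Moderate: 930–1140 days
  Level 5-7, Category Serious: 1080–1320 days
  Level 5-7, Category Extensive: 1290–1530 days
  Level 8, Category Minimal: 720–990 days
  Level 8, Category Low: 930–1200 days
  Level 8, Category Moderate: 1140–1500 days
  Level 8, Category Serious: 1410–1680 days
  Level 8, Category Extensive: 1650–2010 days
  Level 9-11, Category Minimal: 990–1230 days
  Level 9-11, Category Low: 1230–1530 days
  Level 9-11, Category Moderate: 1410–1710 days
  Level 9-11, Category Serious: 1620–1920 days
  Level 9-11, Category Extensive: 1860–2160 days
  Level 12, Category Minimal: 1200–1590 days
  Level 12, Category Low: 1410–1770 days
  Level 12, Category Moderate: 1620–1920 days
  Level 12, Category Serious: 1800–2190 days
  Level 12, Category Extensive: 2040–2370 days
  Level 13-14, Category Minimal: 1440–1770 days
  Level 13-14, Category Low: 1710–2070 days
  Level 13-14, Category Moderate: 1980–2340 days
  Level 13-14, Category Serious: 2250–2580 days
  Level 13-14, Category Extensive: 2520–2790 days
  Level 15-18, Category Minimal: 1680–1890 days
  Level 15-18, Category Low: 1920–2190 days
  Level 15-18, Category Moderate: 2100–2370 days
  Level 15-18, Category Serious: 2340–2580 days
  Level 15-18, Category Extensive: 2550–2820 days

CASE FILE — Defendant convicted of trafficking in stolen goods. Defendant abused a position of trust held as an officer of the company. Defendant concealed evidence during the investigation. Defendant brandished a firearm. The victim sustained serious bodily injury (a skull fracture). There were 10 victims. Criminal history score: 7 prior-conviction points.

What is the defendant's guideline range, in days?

Base offense level for trafficking in stolen goods: 13.
A1 applies: 13 + 2 = 15.
A2 applies: 15 + 3 = 18.
A3 applies: 18 + 3 = 21.
A5 applies (level before this adjustment is 21 ≥ 6, so +6): 21 + 6 = 27.
A6 applies: 27 + 1 = 28.
Level 28 exceeds the maximum of 18; capped at 18.
Final offense level: 18.
Criminal history: 7 prior points → Category Low (2-7).
Level 18 falls in the 15-18 band.
Grid: Level 15-18 × Category Low = 1920-2190 days.

1920-2190 days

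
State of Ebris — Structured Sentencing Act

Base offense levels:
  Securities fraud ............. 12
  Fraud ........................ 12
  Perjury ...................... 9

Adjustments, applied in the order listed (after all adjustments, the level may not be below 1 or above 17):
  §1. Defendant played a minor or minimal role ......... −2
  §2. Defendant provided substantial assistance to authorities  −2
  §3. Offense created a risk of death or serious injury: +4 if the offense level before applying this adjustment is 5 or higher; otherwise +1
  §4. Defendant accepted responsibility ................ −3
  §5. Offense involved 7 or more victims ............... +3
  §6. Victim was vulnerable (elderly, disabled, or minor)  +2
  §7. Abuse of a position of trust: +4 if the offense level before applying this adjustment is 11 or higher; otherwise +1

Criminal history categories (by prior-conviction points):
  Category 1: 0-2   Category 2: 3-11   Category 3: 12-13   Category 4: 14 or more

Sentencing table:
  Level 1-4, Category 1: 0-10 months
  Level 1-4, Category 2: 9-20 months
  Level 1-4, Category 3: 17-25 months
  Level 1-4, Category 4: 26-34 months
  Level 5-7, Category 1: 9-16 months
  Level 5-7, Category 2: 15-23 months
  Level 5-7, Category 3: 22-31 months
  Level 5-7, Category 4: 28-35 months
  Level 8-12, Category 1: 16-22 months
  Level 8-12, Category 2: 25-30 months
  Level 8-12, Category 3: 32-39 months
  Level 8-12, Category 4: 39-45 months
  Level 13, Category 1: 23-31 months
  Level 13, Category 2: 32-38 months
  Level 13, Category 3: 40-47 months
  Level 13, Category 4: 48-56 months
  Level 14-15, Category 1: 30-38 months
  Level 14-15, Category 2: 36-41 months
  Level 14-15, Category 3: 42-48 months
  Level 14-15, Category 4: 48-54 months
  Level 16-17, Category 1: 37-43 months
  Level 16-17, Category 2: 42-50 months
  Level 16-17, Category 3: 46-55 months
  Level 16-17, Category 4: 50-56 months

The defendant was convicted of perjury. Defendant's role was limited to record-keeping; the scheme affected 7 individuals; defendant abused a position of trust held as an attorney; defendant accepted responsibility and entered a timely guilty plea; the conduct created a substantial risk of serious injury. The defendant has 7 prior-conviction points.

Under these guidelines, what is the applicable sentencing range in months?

36-41 months

Base offense level for perjury: 9.
§1 applies: 9 − 2 = 7.
§3 applies (level before this adjustment is 7 ≥ 5, so +4): 7 + 4 = 11.
§4 applies: 11 − 3 = 8.
§5 applies: 8 + 3 = 11.
§7 applies (level before this adjustment is 11 ≥ 11, so +4): 11 + 4 = 15.
Final offense level: 15.
Criminal history: 7 prior points → Category 2 (3-11).
Level 15 falls in the 14-15 band.
Grid: Level 14-15 × Category 2 = 36-41 months.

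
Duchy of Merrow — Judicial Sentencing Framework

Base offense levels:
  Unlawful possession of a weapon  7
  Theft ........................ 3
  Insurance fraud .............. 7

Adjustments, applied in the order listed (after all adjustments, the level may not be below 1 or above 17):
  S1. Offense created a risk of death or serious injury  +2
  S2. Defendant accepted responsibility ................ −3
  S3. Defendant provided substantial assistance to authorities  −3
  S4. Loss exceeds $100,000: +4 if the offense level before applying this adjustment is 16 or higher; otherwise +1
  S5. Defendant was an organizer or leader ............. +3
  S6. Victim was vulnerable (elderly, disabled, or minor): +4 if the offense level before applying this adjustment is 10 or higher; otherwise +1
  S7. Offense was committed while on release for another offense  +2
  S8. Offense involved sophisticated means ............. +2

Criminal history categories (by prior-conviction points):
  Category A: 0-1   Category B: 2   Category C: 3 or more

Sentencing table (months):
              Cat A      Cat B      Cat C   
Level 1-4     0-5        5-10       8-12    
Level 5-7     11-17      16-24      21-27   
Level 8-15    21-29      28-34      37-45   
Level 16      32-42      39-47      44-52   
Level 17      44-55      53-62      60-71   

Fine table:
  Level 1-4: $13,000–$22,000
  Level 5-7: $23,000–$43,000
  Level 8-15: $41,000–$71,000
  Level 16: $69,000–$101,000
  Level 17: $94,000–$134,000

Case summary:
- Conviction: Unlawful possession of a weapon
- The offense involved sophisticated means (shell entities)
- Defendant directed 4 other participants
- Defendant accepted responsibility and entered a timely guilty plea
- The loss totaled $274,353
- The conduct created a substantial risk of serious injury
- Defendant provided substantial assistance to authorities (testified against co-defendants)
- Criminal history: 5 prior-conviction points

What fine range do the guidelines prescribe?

Base offense level for unlawful possession of a weapon: 7.
S1 applies: 7 + 2 = 9.
S2 applies: 9 − 3 = 6.
S3 applies: 6 − 3 = 3.
S4 applies (level before this adjustment is 3 < 16, so +1): 3 + 1 = 4.
S5 applies: 4 + 3 = 7.
S6 does not apply.
S7 does not apply.
S8 applies: 7 + 2 = 9.
Final offense level: 9.
Level 9 falls in the 8-15 band.
Fine table: Level 8-15 → $41,000–$71,000.

$41,000–$71,000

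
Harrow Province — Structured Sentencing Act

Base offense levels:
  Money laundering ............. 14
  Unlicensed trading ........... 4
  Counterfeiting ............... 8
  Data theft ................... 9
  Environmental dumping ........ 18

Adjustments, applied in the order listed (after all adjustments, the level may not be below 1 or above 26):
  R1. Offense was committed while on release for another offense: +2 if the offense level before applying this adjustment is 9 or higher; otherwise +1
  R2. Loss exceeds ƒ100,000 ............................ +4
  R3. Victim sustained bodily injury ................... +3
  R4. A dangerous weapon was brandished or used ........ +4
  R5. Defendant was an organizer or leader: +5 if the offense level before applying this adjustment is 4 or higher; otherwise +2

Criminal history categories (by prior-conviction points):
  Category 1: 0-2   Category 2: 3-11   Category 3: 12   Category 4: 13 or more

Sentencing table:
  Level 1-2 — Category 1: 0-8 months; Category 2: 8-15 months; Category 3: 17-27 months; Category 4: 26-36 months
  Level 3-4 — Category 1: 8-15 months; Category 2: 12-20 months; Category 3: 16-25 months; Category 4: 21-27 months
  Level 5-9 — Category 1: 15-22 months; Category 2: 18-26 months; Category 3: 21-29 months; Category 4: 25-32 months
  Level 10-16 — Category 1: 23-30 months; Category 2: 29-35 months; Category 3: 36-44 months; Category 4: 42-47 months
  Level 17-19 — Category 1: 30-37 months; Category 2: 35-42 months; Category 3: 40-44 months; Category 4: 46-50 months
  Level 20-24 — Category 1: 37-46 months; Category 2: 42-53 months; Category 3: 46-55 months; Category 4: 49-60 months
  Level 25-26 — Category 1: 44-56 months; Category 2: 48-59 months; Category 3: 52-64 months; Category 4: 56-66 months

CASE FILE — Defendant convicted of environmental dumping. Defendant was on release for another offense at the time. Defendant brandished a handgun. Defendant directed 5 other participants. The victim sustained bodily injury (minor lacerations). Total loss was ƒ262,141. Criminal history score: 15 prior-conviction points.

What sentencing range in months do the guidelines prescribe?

Base offense level for environmental dumping: 18.
R1 applies (level before this adjustment is 18 ≥ 9, so +2): 18 + 2 = 20.
R2 applies: 20 + 4 = 24.
R3 applies: 24 + 3 = 27.
R4 applies: 27 + 4 = 31.
R5 applies (level before this adjustment is 31 ≥ 4, so +5): 31 + 5 = 36.
Level 36 exceeds the maximum of 26; capped at 26.
Final offense level: 26.
Criminal history: 15 prior points → Category 4 (13+).
Level 26 falls in the 25-26 band.
Grid: Level 25-26 × Category 4 = 56-66 months.

56-66 months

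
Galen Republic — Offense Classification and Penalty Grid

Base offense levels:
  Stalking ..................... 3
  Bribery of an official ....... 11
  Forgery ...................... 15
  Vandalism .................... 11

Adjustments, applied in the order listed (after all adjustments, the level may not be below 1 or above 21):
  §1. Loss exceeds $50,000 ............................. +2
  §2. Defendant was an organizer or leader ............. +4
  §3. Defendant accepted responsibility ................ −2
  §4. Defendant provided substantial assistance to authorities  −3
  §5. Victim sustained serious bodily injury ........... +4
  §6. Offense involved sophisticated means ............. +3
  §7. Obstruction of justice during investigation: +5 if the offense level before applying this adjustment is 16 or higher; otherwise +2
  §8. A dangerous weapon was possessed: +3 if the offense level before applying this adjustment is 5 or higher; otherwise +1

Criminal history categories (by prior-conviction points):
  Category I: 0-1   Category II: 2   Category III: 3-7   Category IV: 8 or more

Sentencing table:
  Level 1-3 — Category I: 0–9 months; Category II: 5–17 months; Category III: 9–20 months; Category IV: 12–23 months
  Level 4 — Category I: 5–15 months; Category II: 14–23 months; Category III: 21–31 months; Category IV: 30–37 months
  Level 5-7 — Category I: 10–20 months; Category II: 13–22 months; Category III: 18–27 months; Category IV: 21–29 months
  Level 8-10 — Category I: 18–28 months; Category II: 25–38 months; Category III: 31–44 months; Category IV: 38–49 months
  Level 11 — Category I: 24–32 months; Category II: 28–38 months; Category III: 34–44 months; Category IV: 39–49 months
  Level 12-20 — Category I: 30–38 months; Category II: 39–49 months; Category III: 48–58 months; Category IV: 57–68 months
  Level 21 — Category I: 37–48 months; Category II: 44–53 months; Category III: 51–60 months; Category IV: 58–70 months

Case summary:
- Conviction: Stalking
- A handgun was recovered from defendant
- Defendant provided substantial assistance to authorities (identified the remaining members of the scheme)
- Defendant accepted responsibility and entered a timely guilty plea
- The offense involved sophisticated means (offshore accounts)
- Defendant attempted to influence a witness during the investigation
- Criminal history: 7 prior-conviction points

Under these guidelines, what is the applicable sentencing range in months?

21-31 months

Base offense level for stalking: 3.
§1 does not apply.
§2 does not apply.
§3 applies: 3 − 2 = 1.
§4 applies: 1 − 3 = -2.
§6 applies: -2 + 3 = 1.
§7 applies (level before this adjustment is 1 < 16, so +2): 1 + 2 = 3.
§8 applies (level before this adjustment is 3 < 5, so +1): 3 + 1 = 4.
Final offense level: 4.
Criminal history: 7 prior points → Category III (3-7).
Level 4 falls in the 4 band.
Grid: Level 4 × Category III = 21-31 months.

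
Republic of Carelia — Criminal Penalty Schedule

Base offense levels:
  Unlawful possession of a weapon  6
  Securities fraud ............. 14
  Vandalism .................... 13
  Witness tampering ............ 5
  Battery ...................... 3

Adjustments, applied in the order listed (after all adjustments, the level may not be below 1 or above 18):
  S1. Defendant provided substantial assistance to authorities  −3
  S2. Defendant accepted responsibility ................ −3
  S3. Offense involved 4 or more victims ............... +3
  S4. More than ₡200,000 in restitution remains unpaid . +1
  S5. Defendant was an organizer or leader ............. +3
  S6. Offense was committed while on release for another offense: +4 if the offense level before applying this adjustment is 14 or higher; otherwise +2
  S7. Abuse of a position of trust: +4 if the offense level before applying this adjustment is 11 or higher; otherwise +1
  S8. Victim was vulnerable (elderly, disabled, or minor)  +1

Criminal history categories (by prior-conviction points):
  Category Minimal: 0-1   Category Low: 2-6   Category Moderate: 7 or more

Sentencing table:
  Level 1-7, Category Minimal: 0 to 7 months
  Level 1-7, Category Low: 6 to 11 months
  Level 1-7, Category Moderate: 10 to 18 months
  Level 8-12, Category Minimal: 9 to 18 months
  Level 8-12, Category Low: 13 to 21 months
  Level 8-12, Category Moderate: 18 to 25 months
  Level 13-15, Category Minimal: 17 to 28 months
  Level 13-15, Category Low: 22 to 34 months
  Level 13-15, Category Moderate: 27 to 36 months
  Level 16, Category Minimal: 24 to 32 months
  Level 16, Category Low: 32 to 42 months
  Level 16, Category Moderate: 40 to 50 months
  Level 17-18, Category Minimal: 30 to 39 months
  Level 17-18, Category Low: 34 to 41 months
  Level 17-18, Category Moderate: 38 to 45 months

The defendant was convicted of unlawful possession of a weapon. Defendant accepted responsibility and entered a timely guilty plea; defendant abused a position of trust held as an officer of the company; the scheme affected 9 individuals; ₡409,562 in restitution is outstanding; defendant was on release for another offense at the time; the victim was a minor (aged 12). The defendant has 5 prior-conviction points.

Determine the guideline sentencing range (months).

Base offense level for unlawful possession of a weapon: 6.
S2 applies: 6 − 3 = 3.
S3 applies: 3 + 3 = 6.
S4 applies: 6 + 1 = 7.
S6 applies (level before this adjustment is 7 < 14, so +2): 7 + 2 = 9.
S7 applies (level before this adjustment is 9 < 11, so +1): 9 + 1 = 10.
S8 applies: 10 + 1 = 11.
Final offense level: 11.
Criminal history: 5 prior points → Category Low (2-6).
Level 11 falls in the 8-12 band.
Grid: Level 8-12 × Category Low = 13-21 months.

13-21 months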